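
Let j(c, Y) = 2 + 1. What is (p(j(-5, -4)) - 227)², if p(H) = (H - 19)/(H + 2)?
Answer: 1324801/25 ≈ 52992.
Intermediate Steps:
j(c, Y) = 3
p(H) = (-19 + H)/(2 + H)
(p(j(-5, -4)) - 227)² = ((-19 + 3)/(2 + 3) - 227)² = (-16/5 - 227)² = (-1151/5)² = 1324801/25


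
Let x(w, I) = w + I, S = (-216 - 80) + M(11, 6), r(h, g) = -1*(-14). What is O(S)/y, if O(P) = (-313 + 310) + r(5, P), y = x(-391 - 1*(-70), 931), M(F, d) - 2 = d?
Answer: 11/610 ≈ 0.018033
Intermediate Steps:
M(F, d) = 2 + d
r(h, g) = 14
S = -288 (S = (-216 - 80) + (2 + 6) = -296 + 8 = -288)
x(w, I) = I + w
y = 610 (y = 931 + (-391 - 1*(-70)) = 931 + (-391 + 70) = 931 - 321 = 610)
O(P) = 11 (O(P) = (-313 + 310) + 14 = -3 + 14 = 11)
O(S)/y = 11/610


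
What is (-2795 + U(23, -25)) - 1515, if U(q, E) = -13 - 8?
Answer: -4331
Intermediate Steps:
U(q, E) = -21
(-2795 + U(23, -25)) - 1515 = (-2795 - 21) - 1515 = -2816 - 1515 = -4331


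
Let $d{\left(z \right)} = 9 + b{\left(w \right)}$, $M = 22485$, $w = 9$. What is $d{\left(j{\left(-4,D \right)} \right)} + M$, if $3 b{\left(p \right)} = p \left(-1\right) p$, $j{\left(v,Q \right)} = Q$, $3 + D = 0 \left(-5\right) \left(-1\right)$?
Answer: $22467$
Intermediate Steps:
$D = -3$ ($D = -3 + 0 \left(-5\right) \left(-1\right) = -3 + 0 \left(-1\right) = -3 + 0 = -3$)
$b{\left(p \right)} = - \frac{p^{2}}{3}$ ($b{\left(p \right)} = \frac{p \left(-1\right) p}{3} = \frac{- p p}{3} = \frac{\left(-1\right) p^{2}}{3} = - \frac{p^{2}}{3}$)
$d{\left(z \right)} = -18$ ($d{\left(z \right)} = 9 - \frac{9^{2}}{3} = 9 - 27 = -18$)
$d{\left(j{\left(-4,D \right)} \right)} + M = -18 + 22485 = 22467$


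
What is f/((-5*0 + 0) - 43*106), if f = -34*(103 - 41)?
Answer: 1054/2279 ≈ 0.46248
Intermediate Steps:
f = -2108 (f = -34*62 = -2108)
f/((-5*0 + 0) - 43*106) = -2108/((-5*0 + 0) - 43*106) = -2108/((0 + 0) - 4558) = -2108/(0 - 4558) = -2108/(-4558) = -2108*(-1/4558) = 1054/2279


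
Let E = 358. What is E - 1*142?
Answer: 216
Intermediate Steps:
E - 1*142 = 358 - 1*142 = 358 - 142 = 216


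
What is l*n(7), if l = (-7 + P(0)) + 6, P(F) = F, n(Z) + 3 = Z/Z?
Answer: 2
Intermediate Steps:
n(Z) = -2 (n(Z) = -3 + Z/Z = -3 + 1 = -2)
l = -1 (l = (-7 + 0) + 6 = -7 + 6 = -1)
l*n(7) = -1*(-2) = 2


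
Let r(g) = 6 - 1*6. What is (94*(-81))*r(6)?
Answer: 0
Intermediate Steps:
r(g) = 0 (r(g) = 6 - 6 = 0)
(94*(-81))*r(6) = (94*(-81))*0 = -7614*0 = 0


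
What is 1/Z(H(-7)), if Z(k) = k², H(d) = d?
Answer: 1/49 ≈ 0.020408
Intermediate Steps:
1/Z(H(-7)) = 1/((-7)²) = 1/49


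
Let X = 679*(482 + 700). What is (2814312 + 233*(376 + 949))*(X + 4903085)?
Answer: 17818996658531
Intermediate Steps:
X = 802578 (X = 679*1182 = 802578)
(2814312 + 233*(376 + 949))*(X + 4903085) = (2814312 + 233*(376 + 949))*(802578 + 4903085) = (2814312 + 233*1325)*5705663 = (2814312 + 308725)*5705663 = 3123037*5705663 = 17818996658531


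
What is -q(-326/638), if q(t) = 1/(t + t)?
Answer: 319/326 ≈ 0.97853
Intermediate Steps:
q(t) = 1/(2*t)
-q(-326/638) = -1/(2*((-326/638))) = -1/(2*((-326*1/638))) = -1/(2*(-163/319)) = -(-319)/(2*163) = -1*(-319/326) = 319/326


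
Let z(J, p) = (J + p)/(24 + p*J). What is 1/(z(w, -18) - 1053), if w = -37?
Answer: -138/145325 ≈ -0.00094960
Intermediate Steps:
z(J, p) = (J + p)/(24 + J*p)
1/(z(w, -18) - 1053) = 1/((-37 - 18)/(24 - 37*(-18)) - 1053) = 1/(-55/(24 + 666) - 1053) = 1/(-55/690 - 1053) = 1/((1/690)*(-55) - 1053) = 1/(-11/138 - 1053) = 1/(-145325/138) = -138/145325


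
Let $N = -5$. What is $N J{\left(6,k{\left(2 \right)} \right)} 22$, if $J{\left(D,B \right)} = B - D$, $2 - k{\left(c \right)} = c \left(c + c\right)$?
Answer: $1320$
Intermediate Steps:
$k{\left(c \right)} = 2 - 2 c^{2}$ ($k{\left(c \right)} = 2 - c \left(c + c\right) = 2 - c 2 c = 2 - 2 c^{2}$)
$N J{\left(6,k{\left(2 \right)} \right)} 22 = - 5 \left(\left(2 - 2 \cdot 2^{2}\right) - 6\right) 22 = - 5 \left(\left(2 - 8\right) - 6\right) 22 = - 5 \left(-6 - 6\right) 22 = \left(-5\right) \left(-12\right) 22 = 60 \cdot 22 = 1320$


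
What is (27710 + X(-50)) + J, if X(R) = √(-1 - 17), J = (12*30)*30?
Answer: 38510 + 3*I*√2 ≈ 38510.0 + 4.2426*I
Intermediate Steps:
J = 10800 (J = 360*30 = 10800)
X(R) = 3*I*√2 (X(R) = √(-18) = 3*I*√2)
(27710 + X(-50)) + J = (27710 + 3*I*√2) + 10800 = 38510 + 3*I*√2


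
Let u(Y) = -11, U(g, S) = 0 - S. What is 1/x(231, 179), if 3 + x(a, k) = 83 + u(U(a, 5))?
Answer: 1/69 ≈ 0.014493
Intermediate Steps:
U(g, S) = -S
x(a, k) = 69 (x(a, k) = -3 + (83 - 11) = -3 + 72 = 69)
1/x(231, 179) = 1/69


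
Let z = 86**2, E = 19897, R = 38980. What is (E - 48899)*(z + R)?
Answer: -1344996752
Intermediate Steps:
z = 7396
(E - 48899)*(z + R) = (19897 - 48899)*(7396 + 38980) = -29002*46376 = -1344996752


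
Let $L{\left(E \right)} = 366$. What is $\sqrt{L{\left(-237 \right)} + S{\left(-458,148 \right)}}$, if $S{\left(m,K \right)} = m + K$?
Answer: $2 \sqrt{14} \approx 7.4833$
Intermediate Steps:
$S{\left(m,K \right)} = K + m$
$\sqrt{L{\left(-237 \right)} + S{\left(-458,148 \right)}} = \sqrt{366 + \left(148 - 458\right)} = \sqrt{366 - 310} = \sqrt{56} = 2 \sqrt{14}$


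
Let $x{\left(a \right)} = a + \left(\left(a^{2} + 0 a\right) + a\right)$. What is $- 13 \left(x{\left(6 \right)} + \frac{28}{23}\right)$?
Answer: $- \frac{14716}{23} \approx -639.83$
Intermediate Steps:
$x{\left(a \right)} = a^{2} + 2 a$ ($x{\left(a \right)} = a + \left(\left(a^{2} + 0\right) + a\right) = a + \left(a^{2} + a\right) = a + \left(a + a^{2}\right) = a^{2} + 2 a$)
$- 13 \left(x{\left(6 \right)} + \frac{28}{23}\right) = - 13 \left(6 \left(2 + 6\right) + \frac{28}{23}\right) = - 13 \left(6 \cdot 8 + 28 \cdot \frac{1}{23}\right) = - 13 \left(48 + \frac{28}{23}\right) = \left(-13\right) \frac{1132}{23} = - \frac{14716}{23}$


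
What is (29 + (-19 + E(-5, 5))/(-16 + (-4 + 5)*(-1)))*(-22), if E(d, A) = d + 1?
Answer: -11352/17 ≈ -667.76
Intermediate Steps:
E(d, A) = 1 + d
(29 + (-19 + E(-5, 5))/(-16 + (-4 + 5)*(-1)))*(-22) = (29 + (-19 + (1 - 5))/(-16 + (-4 + 5)*(-1)))*(-22) = (29 + (-19 - 4)/(-16 + 1*(-1)))*(-22) = (29 - 23/(-16 - 1))*(-22) = (29 - 23/(-17))*(-22) = (29 - 23*(-1/17))*(-22) = (29 + 23/17)*(-22) = (516/17)*(-22) = -11352/17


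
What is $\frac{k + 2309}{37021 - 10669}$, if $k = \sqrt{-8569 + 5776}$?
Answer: $\frac{2309}{26352} + \frac{7 i \sqrt{57}}{26352} \approx 0.087621 + 0.0020055 i$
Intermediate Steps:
$k = 7 i \sqrt{57}$ ($k = \sqrt{-2793} = 7 i \sqrt{57} \approx 52.849 i$)
$\frac{k + 2309}{37021 - 10669} = \frac{7 i \sqrt{57} + 2309}{37021 - 10669} = \frac{2309 + 7 i \sqrt{57}}{26352} = \left(2309 + 7 i \sqrt{57}\right) \frac{1}{26352} = \frac{2309}{26352} + \frac{7 i \sqrt{57}}{26352}$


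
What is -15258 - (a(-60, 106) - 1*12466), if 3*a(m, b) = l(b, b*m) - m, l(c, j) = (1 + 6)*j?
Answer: 12028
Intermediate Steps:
l(c, j) = 7*j
a(m, b) = -m/3 + 7*b*m/3 (a(m, b) = (7*(b*m) - m)/3 = (7*b*m - m)/3 = (-m + 7*b*m)/3 = -m/3 + 7*b*m/3)
-15258 - (a(-60, 106) - 1*12466) = -15258 - ((⅓)*(-60)*(-1 + 7*106) - 1*12466) = -15258 - ((⅓)*(-60)*(-1 + 742) - 12466) = -15258 - ((⅓)*(-60)*741 - 12466) = -15258 - (-14820 - 12466) = -15258 - 1*(-27286) = -15258 + 27286 = 12028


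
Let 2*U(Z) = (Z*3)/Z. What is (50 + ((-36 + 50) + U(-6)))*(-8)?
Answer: -524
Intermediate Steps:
U(Z) = 3/2 (U(Z) = ((Z*3)/Z)/2 = ((3*Z)/Z)/2 = (½)*3 = 3/2)
(50 + ((-36 + 50) + U(-6)))*(-8) = (50 + ((-36 + 50) + 3/2))*(-8) = (50 + (14 + 3/2))*(-8) = (50 + 31/2)*(-8) = (131/2)*(-8) = -524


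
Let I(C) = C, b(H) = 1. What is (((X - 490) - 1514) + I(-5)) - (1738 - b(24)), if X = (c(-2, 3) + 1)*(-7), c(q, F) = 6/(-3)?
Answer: -3739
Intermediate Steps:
c(q, F) = -2 (c(q, F) = 6*(-⅓) = -2)
X = 7 (X = (-2 + 1)*(-7) = -1*(-7) = 7)
(((X - 490) - 1514) + I(-5)) - (1738 - b(24)) = (((7 - 490) - 1514) - 5) - (1738 - 1*1) = ((-483 - 1514) - 5) - (1738 - 1) = (-1997 - 5) - 1*1737 = -2002 - 1737 = -3739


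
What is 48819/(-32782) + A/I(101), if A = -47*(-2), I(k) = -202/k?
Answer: -1589573/32782 ≈ -48.489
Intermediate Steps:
A = 94
48819/(-32782) + A/I(101) = 48819/(-32782) + 94/((-202/101)) = 48819*(-1/32782) + 94/((-202*1/101)) = -48819/32782 + 94/(-2) = -48819/32782 + 94*(-½) = -48819/32782 - 47 = -1589573/32782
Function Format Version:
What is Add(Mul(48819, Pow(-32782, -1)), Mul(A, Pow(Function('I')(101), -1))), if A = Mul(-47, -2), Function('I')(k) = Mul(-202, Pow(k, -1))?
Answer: Rational(-1589573, 32782) ≈ -48.489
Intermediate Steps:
A = 94
Add(Mul(48819, Pow(-32782, -1)), Mul(A, Pow(Function('I')(101), -1))) = Add(Mul(48819, Pow(-32782, -1)), Mul(94, Pow(Mul(-202, Pow(101, -1)), -1))) = Add(Mul(48819, Rational(-1, 32782)), Mul(94, Pow(Mul(-202, Rational(1, 101)), -1))) = Add(Rational(-48819, 32782), Mul(94, Pow(-2, -1))) = Add(Rational(-48819, 32782), Mul(94, Rational(-1, 2))) = Add(Rational(-48819, 32782), -47) = Rational(-1589573, 32782)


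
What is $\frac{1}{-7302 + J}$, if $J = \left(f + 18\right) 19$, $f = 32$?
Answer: $- \frac{1}{6352} \approx -0.00015743$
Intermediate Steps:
$J = 950$ ($J = \left(32 + 18\right) 19 = 50 \cdot 19 = 950$)
$\frac{1}{-7302 + J} = \frac{1}{-7302 + 950} = \frac{1}{-6352} = - \frac{1}{6352}$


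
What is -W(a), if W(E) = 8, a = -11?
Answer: -8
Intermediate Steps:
-W(a) = -1*8 = -8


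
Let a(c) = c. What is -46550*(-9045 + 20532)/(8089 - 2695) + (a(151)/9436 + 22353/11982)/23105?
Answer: -7760273385943447073/78281953958068 ≈ -99132.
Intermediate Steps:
-46550*(-9045 + 20532)/(8089 - 2695) + (a(151)/9436 + 22353/11982)/23105 = -46550*(-9045 + 20532)/(8089 - 2695) + (151/9436 + 22353/11982)/23105 = -46550/(5394/11487) + (151*(1/9436) + 22353*(1/11982))*(1/23105) = -46550/(5394*(1/11487)) + (151/9436 + 7451/3994)*(1/23105) = -46550/1798/3829 + (35455365/18843692)*(1/23105) = -46550*3829/1798 + 7091073/87076700732 = -89119975/899 + 7091073/87076700732 = -7760273385943447073/78281953958068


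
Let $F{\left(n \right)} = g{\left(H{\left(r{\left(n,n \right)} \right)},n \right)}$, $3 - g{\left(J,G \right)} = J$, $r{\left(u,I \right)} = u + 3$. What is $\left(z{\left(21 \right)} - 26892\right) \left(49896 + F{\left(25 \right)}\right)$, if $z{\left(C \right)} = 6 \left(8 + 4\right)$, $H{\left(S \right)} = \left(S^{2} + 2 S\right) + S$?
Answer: $-1315011420$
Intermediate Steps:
$r{\left(u,I \right)} = 3 + u$
$H{\left(S \right)} = S^{2} + 3 S$
$g{\left(J,G \right)} = 3 - J$
$F{\left(n \right)} = 3 - \left(3 + n\right) \left(6 + n\right)$ ($F{\left(n \right)} = 3 - \left(3 + n\right) \left(3 + \left(3 + n\right)\right) = 3 - \left(3 + n\right) \left(6 + n\right)$)
$z{\left(C \right)} = 72$ ($z{\left(C \right)} = 6 \cdot 12 = 72$)
$\left(z{\left(21 \right)} - 26892\right) \left(49896 + F{\left(25 \right)}\right) = \left(72 - 26892\right) \left(49896 + \left(3 - \left(3 + 25\right) \left(6 + 25\right)\right)\right) = - 26820 \left(49896 + \left(3 - 28 \cdot 31\right)\right) = - 26820 \left(49896 + \left(3 - 868\right)\right) = - 26820 \left(49896 - 865\right) = \left(-26820\right) 49031 = -1315011420$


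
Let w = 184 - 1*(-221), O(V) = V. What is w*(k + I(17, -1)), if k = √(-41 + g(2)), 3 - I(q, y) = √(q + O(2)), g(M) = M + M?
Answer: 1215 - 405*√19 + 405*I*√37 ≈ -550.35 + 2463.5*I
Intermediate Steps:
g(M) = 2*M
I(q, y) = 3 - √(2 + q) (I(q, y) = 3 - √(q + 2) = 3 - √(2 + q))
w = 405 (w = 184 + 221 = 405)
k = I*√37 (k = √(-41 + 2*2) = √(-41 + 4) = √(-37) = I*√37 ≈ 6.0828*I)
w*(k + I(17, -1)) = 405*(I*√37 + (3 - √(2 + 17))) = 405*(I*√37 + (3 - √19)) = 405*(3 - √19 + I*√37) = 1215 - 405*√19 + 405*I*√37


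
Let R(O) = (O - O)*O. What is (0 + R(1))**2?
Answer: 0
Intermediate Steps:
R(O) = 0 (R(O) = 0*O = 0)
(0 + R(1))**2 = (0 + 0)**2 = 0**2 = 0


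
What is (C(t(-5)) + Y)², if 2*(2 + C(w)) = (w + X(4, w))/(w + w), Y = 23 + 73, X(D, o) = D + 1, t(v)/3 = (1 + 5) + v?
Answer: 80656/9 ≈ 8961.8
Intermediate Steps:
t(v) = 18 + 3*v (t(v) = 3*((1 + 5) + v) = 3*(6 + v) = 18 + 3*v)
X(D, o) = 1 + D
Y = 96
C(w) = -2 + (5 + w)/(4*w) (C(w) = -2 + ((w + (1 + 4))/(w + w))/2 = -2 + ((w + 5)/((2*w)))/2 = -2 + ((5 + w)*(1/(2*w)))/2 = -2 + ((5 + w)/(2*w))/2 = -2 + (5 + w)/(4*w))
(C(t(-5)) + Y)² = ((5 - 7*(18 + 3*(-5)))/(4*(18 + 3*(-5))) + 96)² = ((5 - 7*(18 - 15))/(4*(18 - 15)) + 96)² = ((¼)*(5 - 7*3)/3 + 96)² = ((¼)*(⅓)*(5 - 21) + 96)² = ((¼)*(⅓)*(-16) + 96)² = (-4/3 + 96)² = (284/3)² = 80656/9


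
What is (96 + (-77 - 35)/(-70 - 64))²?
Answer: 42094144/4489 ≈ 9377.2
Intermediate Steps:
(96 + (-77 - 35)/(-70 - 64))² = (96 - 112/(-134))² = (96 - 112*(-1/134))² = (96 + 56/67)² = (6488/67)² = 42094144/4489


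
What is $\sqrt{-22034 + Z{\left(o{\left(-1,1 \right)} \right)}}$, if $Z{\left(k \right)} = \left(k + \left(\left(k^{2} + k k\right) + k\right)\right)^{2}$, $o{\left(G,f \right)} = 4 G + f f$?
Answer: $i \sqrt{21890} \approx 147.95 i$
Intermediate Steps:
$o{\left(G,f \right)} = f^{2} + 4 G$ ($o{\left(G,f \right)} = 4 G + f^{2} = f^{2} + 4 G$)
$Z{\left(k \right)} = \left(2 k + 2 k^{2}\right)^{2}$ ($Z{\left(k \right)} = \left(k + \left(\left(k^{2} + k^{2}\right) + k\right)\right)^{2} = \left(k + \left(2 k^{2} + k\right)\right)^{2} = \left(k + \left(k + 2 k^{2}\right)\right)^{2} = \left(2 k + 2 k^{2}\right)^{2}$)
$\sqrt{-22034 + Z{\left(o{\left(-1,1 \right)} \right)}} = \sqrt{-22034 + 4 \left(1^{2} + 4 \left(-1\right)\right)^{2} \left(1 + \left(1^{2} + 4 \left(-1\right)\right)\right)^{2}} = \sqrt{-22034 + 4 \left(1 - 4\right)^{2} \left(1 + \left(1 - 4\right)\right)^{2}} = \sqrt{-22034 + 4 \left(-3\right)^{2} \left(1 - 3\right)^{2}} = \sqrt{-22034 + 4 \cdot 9 \left(-2\right)^{2}} = \sqrt{-22034 + 4 \cdot 9 \cdot 4} = \sqrt{-22034 + 144} = \sqrt{-21890} = i \sqrt{21890}$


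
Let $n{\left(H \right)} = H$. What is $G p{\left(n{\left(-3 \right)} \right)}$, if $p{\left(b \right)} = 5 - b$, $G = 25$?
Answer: $200$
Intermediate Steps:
$G p{\left(n{\left(-3 \right)} \right)} = 25 \left(5 - -3\right) = 25 \left(5 + 3\right) = 25 \cdot 8 = 200$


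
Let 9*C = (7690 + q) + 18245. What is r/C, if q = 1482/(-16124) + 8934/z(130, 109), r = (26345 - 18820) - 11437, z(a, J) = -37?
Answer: -3500778384/2554733855 ≈ -1.3703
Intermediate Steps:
r = -3912 (r = 7525 - 11437 = -3912)
q = -72053325/298294 (q = 1482/(-16124) + 8934/(-37) = 1482*(-1/16124) + 8934*(-1/37) = -741/8062 - 8934/37 = -72053325/298294 ≈ -241.55)
C = 2554733855/894882 (C = ((7690 - 72053325/298294) + 18245)/9 = (2221827535/298294 + 18245)/9 = (⅑)*(7664201565/298294) = 2554733855/894882 ≈ 2854.8)
r/C = -3912/2554733855/894882 = -3912*894882/2554733855 = -3500778384/2554733855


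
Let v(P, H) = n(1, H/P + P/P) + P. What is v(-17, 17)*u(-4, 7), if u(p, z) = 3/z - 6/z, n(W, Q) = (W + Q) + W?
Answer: 45/7 ≈ 6.4286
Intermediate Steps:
n(W, Q) = Q + 2*W (n(W, Q) = (Q + W) + W = Q + 2*W)
u(p, z) = -3/z
v(P, H) = 3 + P + H/P (v(P, H) = ((H/P + P/P) + 2*1) + P = ((H/P + 1) + 2) + P = ((1 + H/P) + 2) + P = (3 + H/P) + P = 3 + P + H/P)
v(-17, 17)*u(-4, 7) = (3 - 17 + 17/(-17))*(-3/7) = (3 - 17 + 17*(-1/17))*(-3*⅐) = (3 - 17 - 1)*(-3/7) = -15*(-3/7) = 45/7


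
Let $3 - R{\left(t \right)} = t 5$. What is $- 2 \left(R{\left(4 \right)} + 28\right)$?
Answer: $-22$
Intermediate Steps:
$R{\left(t \right)} = 3 - 5 t$ ($R{\left(t \right)} = 3 - t 5 = 3 - 5 t$)
$- 2 \left(R{\left(4 \right)} + 28\right) = - 2 \left(\left(3 - 20\right) + 28\right) = - 2 \left(-17 + 28\right) = \left(-2\right) 11 = -22$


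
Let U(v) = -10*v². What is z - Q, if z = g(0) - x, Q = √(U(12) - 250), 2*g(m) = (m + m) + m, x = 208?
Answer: -208 - 13*I*√10 ≈ -208.0 - 41.11*I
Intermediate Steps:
g(m) = 3*m/2 (g(m) = ((m + m) + m)/2 = (2*m + m)/2 = (3*m)/2 = 3*m/2)
Q = 13*I*√10 (Q = √(-10*12² - 250) = √(-10*144 - 250) = √(-1440 - 250) = √(-1690) = 13*I*√10 ≈ 41.11*I)
z = -208 (z = (3/2)*0 - 1*208 = 0 - 208 = -208)
z - Q = -208 - 13*I*√10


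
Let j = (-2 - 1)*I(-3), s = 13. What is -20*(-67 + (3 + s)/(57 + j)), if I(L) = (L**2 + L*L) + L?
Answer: 3940/3 ≈ 1313.3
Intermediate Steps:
I(L) = L + 2*L**2 (I(L) = (L**2 + L**2) + L = 2*L**2 + L = L + 2*L**2)
j = -45 (j = (-2 - 1)*(-3*(1 + 2*(-3))) = -(-9)*(1 - 6) = -(-9)*(-5) = -3*15 = -45)
-20*(-67 + (3 + s)/(57 + j)) = -20*(-67 + (3 + 13)/(57 - 45)) = -20*(-67 + 16/12) = -20*(-67 + 16*(1/12)) = -20*(-67 + 4/3) = -20*(-197/3) = 3940/3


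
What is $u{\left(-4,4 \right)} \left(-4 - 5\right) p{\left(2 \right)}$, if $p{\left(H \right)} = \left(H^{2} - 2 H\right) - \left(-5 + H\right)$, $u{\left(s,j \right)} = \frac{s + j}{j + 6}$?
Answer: $0$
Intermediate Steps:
$u{\left(s,j \right)} = \frac{j + s}{6 + j}$
$p{\left(H \right)} = 5 + H^{2} - 3 H$
$u{\left(-4,4 \right)} \left(-4 - 5\right) p{\left(2 \right)} = \frac{4 - 4}{6 + 4} \left(-4 - 5\right) \left(5 + 2^{2} - 6\right) = \frac{1}{10} \cdot 0 \left(- 9 \left(5 + 4 - 6\right)\right) = \frac{1}{10} \cdot 0 \left(\left(-9\right) 3\right) = 0 \left(-27\right) = 0$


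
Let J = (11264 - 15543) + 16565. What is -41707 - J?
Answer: -53993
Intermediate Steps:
J = 12286 (J = -4279 + 16565 = 12286)
-41707 - J = -41707 - 1*12286 = -41707 - 12286 = -53993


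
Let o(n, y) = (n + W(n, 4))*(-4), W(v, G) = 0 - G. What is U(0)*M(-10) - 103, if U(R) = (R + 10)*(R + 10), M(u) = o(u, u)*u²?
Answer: 559897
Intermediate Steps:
W(v, G) = -G
o(n, y) = 16 - 4*n (o(n, y) = (n - 1*4)*(-4) = (n - 4)*(-4) = (-4 + n)*(-4) = 16 - 4*n)
M(u) = u²*(16 - 4*u) (M(u) = (16 - 4*u)*u² = u²*(16 - 4*u))
U(R) = (10 + R)² (U(R) = (10 + R)*(10 + R) = (10 + R)²)
U(0)*M(-10) - 103 = (10 + 0)²*(4*(-10)²*(4 - 1*(-10))) - 103 = 10²*(4*100*(4 + 10)) - 103 = 100*(4*100*14) - 103 = 100*5600 - 103 = 560000 - 103 = 559897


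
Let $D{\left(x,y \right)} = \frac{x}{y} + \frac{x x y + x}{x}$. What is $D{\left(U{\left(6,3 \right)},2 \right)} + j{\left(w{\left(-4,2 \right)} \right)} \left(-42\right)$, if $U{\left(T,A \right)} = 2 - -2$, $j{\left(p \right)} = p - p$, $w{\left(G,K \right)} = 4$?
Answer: $11$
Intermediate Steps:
$j{\left(p \right)} = 0$
$U{\left(T,A \right)} = 4$ ($U{\left(T,A \right)} = 2 + 2 = 4$)
$D{\left(x,y \right)} = \frac{x}{y} + \frac{x + y x^{2}}{x}$ ($D{\left(x,y \right)} = \frac{x}{y} + \frac{x^{2} y + x}{x} = \frac{x}{y} + \frac{y x^{2} + x}{x} = \frac{x}{y} + \frac{x + y x^{2}}{x}$)
$D{\left(U{\left(6,3 \right)},2 \right)} + j{\left(w{\left(-4,2 \right)} \right)} \left(-42\right) = \left(1 + 4 \cdot 2 + \frac{4}{2}\right) + 0 \left(-42\right) = \left(1 + 8 + 4 \cdot \frac{1}{2}\right) + 0 = \left(1 + 8 + 2\right) + 0 = 11 + 0 = 11$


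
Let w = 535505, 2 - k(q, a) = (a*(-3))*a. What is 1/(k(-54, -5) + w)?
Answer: 1/535582 ≈ 1.8671e-6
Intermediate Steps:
k(q, a) = 2 + 3*a**2 (k(q, a) = 2 - a*(-3)*a = 2 - (-3*a)*a = 2 - (-3)*a**2 = 2 + 3*a**2)
1/(k(-54, -5) + w) = 1/((2 + 3*(-5)**2) + 535505) = 1/((2 + 3*25) + 535505) = 1/((2 + 75) + 535505) = 1/(77 + 535505) = 1/535582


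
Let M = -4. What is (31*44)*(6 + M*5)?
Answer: -19096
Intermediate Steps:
(31*44)*(6 + M*5) = (31*44)*(6 - 4*5) = 1364*(6 - 20) = 1364*(-14) = -19096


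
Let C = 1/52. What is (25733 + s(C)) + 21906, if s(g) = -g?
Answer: 2477227/52 ≈ 47639.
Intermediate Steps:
C = 1/52 ≈ 0.019231
(25733 + s(C)) + 21906 = (25733 - 1*1/52) + 21906 = (25733 - 1/52) + 21906 = 1338115/52 + 21906 = 2477227/52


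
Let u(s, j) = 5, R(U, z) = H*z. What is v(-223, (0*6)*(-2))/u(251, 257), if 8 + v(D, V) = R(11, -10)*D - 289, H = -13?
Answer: -29287/5 ≈ -5857.4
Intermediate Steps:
R(U, z) = -13*z
v(D, V) = -297 + 130*D (v(D, V) = -8 + ((-13*(-10))*D - 289) = -8 + (130*D - 289) = -8 + (-289 + 130*D) = -297 + 130*D)
v(-223, (0*6)*(-2))/u(251, 257) = (-297 + 130*(-223))/5 = (-297 - 28990)*(⅕) = -29287*⅕ = -29287/5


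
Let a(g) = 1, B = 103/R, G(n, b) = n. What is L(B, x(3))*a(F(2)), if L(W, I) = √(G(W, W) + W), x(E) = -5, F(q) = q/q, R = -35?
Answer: I*√7210/35 ≈ 2.426*I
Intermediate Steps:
F(q) = 1
B = -103/35 (B = 103/(-35) = 103*(-1/35) = -103/35 ≈ -2.9429)
L(W, I) = √2*√W (L(W, I) = √(W + W) = √(2*W) = √2*√W)
L(B, x(3))*a(F(2)) = (√2*√(-103/35))*1 = (√2*(I*√3605/35))*1 = (I*√7210/35)*1 = I*√7210/35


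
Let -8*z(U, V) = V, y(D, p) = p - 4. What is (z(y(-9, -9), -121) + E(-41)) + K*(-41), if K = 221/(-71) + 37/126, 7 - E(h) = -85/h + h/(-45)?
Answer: 988273729/7335720 ≈ 134.72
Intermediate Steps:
y(D, p) = -4 + p
z(U, V) = -V/8
E(h) = 7 + 85/h + h/45 (E(h) = 7 - (-85/h + h/(-45)) = 7 - (-85/h + h*(-1/45)) = 7 - (-85/h - h/45) = 7 + (85/h + h/45) = 7 + 85/h + h/45)
K = -25219/8946 (K = 221*(-1/71) + 37*(1/126) = -221/71 + 37/126 = -25219/8946 ≈ -2.8190)
(z(y(-9, -9), -121) + E(-41)) + K*(-41) = (-1/8*(-121) + (7 + 85/(-41) + (1/45)*(-41))) - 25219/8946*(-41) = (121/8 + (7 + 85*(-1/41) - 41/45)) + 1033979/8946 = (121/8 + (7 - 85/41 - 41/45)) + 1033979/8946 = (121/8 + 7409/1845) + 1033979/8946 = 282517/14760 + 1033979/8946 = 988273729/7335720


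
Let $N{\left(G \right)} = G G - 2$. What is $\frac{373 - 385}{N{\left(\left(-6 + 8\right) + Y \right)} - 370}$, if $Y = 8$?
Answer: $\frac{3}{68} \approx 0.044118$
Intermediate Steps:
$N{\left(G \right)} = -2 + G^{2}$ ($N{\left(G \right)} = G^{2} - 2 = -2 + G^{2}$)
$\frac{373 - 385}{N{\left(\left(-6 + 8\right) + Y \right)} - 370} = \frac{373 - 385}{\left(-2 + \left(\left(-6 + 8\right) + 8\right)^{2}\right) - 370} = - \frac{12}{\left(-2 + \left(2 + 8\right)^{2}\right) - 370} = - \frac{12}{\left(-2 + 10^{2}\right) - 370} = - \frac{12}{\left(-2 + 100\right) - 370} = - \frac{12}{98 - 370} = - \frac{12}{-272} = \left(-12\right) \left(- \frac{1}{272}\right) = \frac{3}{68}$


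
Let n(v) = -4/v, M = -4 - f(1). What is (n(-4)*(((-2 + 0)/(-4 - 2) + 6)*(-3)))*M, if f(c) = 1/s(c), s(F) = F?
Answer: 95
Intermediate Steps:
f(c) = 1/c
M = -5 (M = -4 - 1/1 = -4 - 1*1 = -4 - 1 = -5)
(n(-4)*(((-2 + 0)/(-4 - 2) + 6)*(-3)))*M = ((-4/(-4))*(((-2 + 0)/(-4 - 2) + 6)*(-3)))*(-5) = ((-4*(-¼))*((-2/(-6) + 6)*(-3)))*(-5) = (1*((-2*(-⅙) + 6)*(-3)))*(-5) = (1*((⅓ + 6)*(-3)))*(-5) = (1*((19/3)*(-3)))*(-5) = (1*(-19))*(-5) = -19*(-5) = 95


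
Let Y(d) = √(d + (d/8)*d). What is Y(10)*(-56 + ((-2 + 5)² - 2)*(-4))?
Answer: -126*√10 ≈ -398.45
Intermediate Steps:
Y(d) = √(d + d²/8) (Y(d) = √(d + (d*(⅛))*d) = √(d + (d/8)*d) = √(d + d²/8))
Y(10)*(-56 + ((-2 + 5)² - 2)*(-4)) = (√2*√(10*(8 + 10))/4)*(-56 + ((-2 + 5)² - 2)*(-4)) = (√2*√(10*18)/4)*(-56 + (3² - 2)*(-4)) = (√2*√180/4)*(-56 + (9 - 2)*(-4)) = (√2*(6*√5)/4)*(-56 + 7*(-4)) = (3*√10/2)*(-56 - 28) = (3*√10/2)*(-84) = -126*√10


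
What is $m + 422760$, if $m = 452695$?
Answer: $875455$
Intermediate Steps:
$m + 422760 = 452695 + 422760 = 875455$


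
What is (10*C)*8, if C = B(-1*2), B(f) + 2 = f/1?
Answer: -320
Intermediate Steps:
B(f) = -2 + f (B(f) = -2 + f/1 = -2 + f*1 = -2 + f)
C = -4 (C = -2 - 1*2 = -2 - 2 = -4)
(10*C)*8 = (10*(-4))*8 = -40*8 = -320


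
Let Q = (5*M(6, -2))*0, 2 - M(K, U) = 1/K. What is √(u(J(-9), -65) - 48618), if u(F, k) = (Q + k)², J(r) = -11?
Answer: I*√44393 ≈ 210.7*I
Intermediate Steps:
M(K, U) = 2 - 1/K
Q = 0 (Q = (5*(2 - 1/6))*0 = (5*(2 - 1*⅙))*0 = (5*(2 - ⅙))*0 = (5*(11/6))*0 = (55/6)*0 = 0)
u(F, k) = k² (u(F, k) = (0 + k)² = k²)
√(u(J(-9), -65) - 48618) = √((-65)² - 48618) = √(4225 - 48618) = √(-44393) = I*√44393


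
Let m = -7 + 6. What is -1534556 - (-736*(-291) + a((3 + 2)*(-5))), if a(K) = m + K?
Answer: -1748706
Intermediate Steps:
m = -1
a(K) = -1 + K
-1534556 - (-736*(-291) + a((3 + 2)*(-5))) = -1534556 - (-736*(-291) + (-1 + (3 + 2)*(-5))) = -1534556 - (214176 + (-1 + 5*(-5))) = -1534556 - (214176 + (-1 - 25)) = -1534556 - (214176 - 26) = -1534556 - 1*214150 = -1534556 - 214150 = -1748706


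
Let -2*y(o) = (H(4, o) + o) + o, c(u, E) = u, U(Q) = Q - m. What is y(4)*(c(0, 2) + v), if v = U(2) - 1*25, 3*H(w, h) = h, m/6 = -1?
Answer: 238/3 ≈ 79.333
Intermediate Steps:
m = -6 (m = 6*(-1) = -6)
H(w, h) = h/3
U(Q) = 6 + Q (U(Q) = Q - 1*(-6) = Q + 6 = 6 + Q)
y(o) = -7*o/6 (y(o) = -((o/3 + o) + o)/2 = -(4*o/3 + o)/2 = -7*o/6)
v = -17 (v = (6 + 2) - 1*25 = 8 - 25 = -17)
y(4)*(c(0, 2) + v) = (-7/6*4)*(0 - 17) = -14/3*(-17) = 238/3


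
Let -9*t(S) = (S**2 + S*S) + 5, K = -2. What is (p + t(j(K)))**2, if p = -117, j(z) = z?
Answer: 1136356/81 ≈ 14029.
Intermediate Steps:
t(S) = -5/9 - 2*S**2/9 (t(S) = -((S**2 + S*S) + 5)/9 = -((S**2 + S**2) + 5)/9 = -(2*S**2 + 5)/9 = -(5 + 2*S**2)/9 = -5/9 - 2*S**2/9)
(p + t(j(K)))**2 = (-117 + (-5/9 - 2/9*(-2)**2))**2 = (-117 + (-5/9 - 2/9*4))**2 = (-117 + (-5/9 - 8/9))**2 = (-117 - 13/9)**2 = (-1066/9)**2 = 1136356/81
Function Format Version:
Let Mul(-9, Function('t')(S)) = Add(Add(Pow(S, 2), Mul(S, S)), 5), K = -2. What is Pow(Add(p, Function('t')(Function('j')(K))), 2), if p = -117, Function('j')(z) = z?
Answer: Rational(1136356, 81) ≈ 14029.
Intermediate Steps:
Function('t')(S) = Add(Rational(-5, 9), Mul(Rational(-2, 9), Pow(S, 2))) (Function('t')(S) = Mul(Rational(-1, 9), Add(Add(Pow(S, 2), Mul(S, S)), 5)) = Mul(Rational(-1, 9), Add(Add(Pow(S, 2), Pow(S, 2)), 5)) = Mul(Rational(-1, 9), Add(Mul(2, Pow(S, 2)), 5)) = Mul(Rational(-1, 9), Add(5, Mul(2, Pow(S, 2)))) = Add(Rational(-5, 9), Mul(Rational(-2, 9), Pow(S, 2))))
Pow(Add(p, Function('t')(Function('j')(K))), 2) = Pow(Add(-117, Add(Rational(-5, 9), Mul(Rational(-2, 9), Pow(-2, 2)))), 2) = Pow(Add(-117, Add(Rational(-5, 9), Mul(Rational(-2, 9), 4))), 2) = Pow(Add(-117, Add(Rational(-5, 9), Rational(-8, 9))), 2) = Pow(Add(-117, Rational(-13, 9)), 2) = Pow(Rational(-1066, 9), 2) = Rational(1136356, 81)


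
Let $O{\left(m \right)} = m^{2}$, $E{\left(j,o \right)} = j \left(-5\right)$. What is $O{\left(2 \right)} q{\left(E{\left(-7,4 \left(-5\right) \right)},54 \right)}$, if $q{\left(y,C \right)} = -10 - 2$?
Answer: $-48$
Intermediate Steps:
$E{\left(j,o \right)} = - 5 j$
$q{\left(y,C \right)} = -12$ ($q{\left(y,C \right)} = -10 - 2 = -12$)
$O{\left(2 \right)} q{\left(E{\left(-7,4 \left(-5\right) \right)},54 \right)} = 2^{2} \left(-12\right) = 4 \left(-12\right) = -48$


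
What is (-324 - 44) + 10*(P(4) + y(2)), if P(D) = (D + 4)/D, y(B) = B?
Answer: -328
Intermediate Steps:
P(D) = (4 + D)/D
(-324 - 44) + 10*(P(4) + y(2)) = (-324 - 44) + 10*((4 + 4)/4 + 2) = -368 + 10*((¼)*8 + 2) = -368 + 10*(2 + 2) = -368 + 10*4 = -368 + 40 = -328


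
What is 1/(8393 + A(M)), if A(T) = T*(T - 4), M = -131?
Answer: 1/26078 ≈ 3.8347e-5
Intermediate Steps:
A(T) = T*(-4 + T)
1/(8393 + A(M)) = 1/(8393 - 131*(-4 - 131)) = 1/(8393 - 131*(-135)) = 1/(8393 + 17685) = 1/26078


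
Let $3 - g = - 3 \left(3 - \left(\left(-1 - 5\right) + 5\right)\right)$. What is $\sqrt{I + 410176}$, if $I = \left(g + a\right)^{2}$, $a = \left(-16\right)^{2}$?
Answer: $\sqrt{483617} \approx 695.43$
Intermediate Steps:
$g = 15$ ($g = 3 - - 3 \left(3 - \left(\left(-1 - 5\right) + 5\right)\right) = 3 - - 3 \left(3 - \left(-6 + 5\right)\right) = 3 - - 3 \left(3 - -1\right) = 3 - - 3 \left(3 + 1\right) = 3 - \left(-3\right) 4 = 3 - -12 = 3 + 12 = 15$)
$a = 256$
$I = 73441$ ($I = \left(15 + 256\right)^{2} = 271^{2} = 73441$)
$\sqrt{I + 410176} = \sqrt{73441 + 410176} = \sqrt{483617}$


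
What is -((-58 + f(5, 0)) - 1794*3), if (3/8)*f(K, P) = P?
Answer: 5440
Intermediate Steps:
f(K, P) = 8*P/3
-((-58 + f(5, 0)) - 1794*3) = -((-58 + (8/3)*0) - 1794*3) = -((-58 + 0) - 138*39) = -(-58 - 5382) = -1*(-5440) = 5440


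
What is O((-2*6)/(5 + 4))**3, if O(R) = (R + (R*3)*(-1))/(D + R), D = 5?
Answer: 512/1331 ≈ 0.38467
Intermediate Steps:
O(R) = -2*R/(5 + R) (O(R) = (R + (R*3)*(-1))/(5 + R) = (R + (3*R)*(-1))/(5 + R) = (R - 3*R)/(5 + R) = (-2*R)/(5 + R) = -2*R/(5 + R))
O((-2*6)/(5 + 4))**3 = (-2*(-2*6)/(5 + 4)/(5 + (-2*6)/(5 + 4)))**3 = (-2*(-12/9)/(5 - 12/9))**3 = (-2*(-12*1/9)/(5 - 12*1/9))**3 = (-2*(-4/3)/(5 - 4/3))**3 = (-2*(-4/3)/11/3)**3 = (-2*(-4/3)*3/11)**3 = (8/11)**3 = 512/1331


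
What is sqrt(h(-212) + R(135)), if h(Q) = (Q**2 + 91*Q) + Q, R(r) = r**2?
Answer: sqrt(43665) ≈ 208.96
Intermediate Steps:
h(Q) = Q**2 + 92*Q
sqrt(h(-212) + R(135)) = sqrt(-212*(92 - 212) + 135**2) = sqrt(-212*(-120) + 18225) = sqrt(25440 + 18225) = sqrt(43665)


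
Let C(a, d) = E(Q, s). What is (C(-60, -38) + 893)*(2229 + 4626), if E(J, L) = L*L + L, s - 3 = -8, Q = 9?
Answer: 6258615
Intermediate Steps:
s = -5 (s = 3 - 8 = -5)
E(J, L) = L + L² (E(J, L) = L² + L = L + L²)
C(a, d) = 20 (C(a, d) = -5*(1 - 5) = -5*(-4) = 20)
(C(-60, -38) + 893)*(2229 + 4626) = (20 + 893)*(2229 + 4626) = 913*6855 = 6258615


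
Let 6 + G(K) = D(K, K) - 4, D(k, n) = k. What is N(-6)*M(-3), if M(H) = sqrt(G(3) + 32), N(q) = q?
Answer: -30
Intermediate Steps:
G(K) = -10 + K (G(K) = -6 + (K - 4) = -6 + (-4 + K) = -10 + K)
M(H) = 5 (M(H) = sqrt((-10 + 3) + 32) = sqrt(-7 + 32) = sqrt(25) = 5)
N(-6)*M(-3) = -6*5 = -30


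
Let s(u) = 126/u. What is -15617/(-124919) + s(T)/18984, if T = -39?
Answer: 91640573/734024044 ≈ 0.12485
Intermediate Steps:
-15617/(-124919) + s(T)/18984 = -15617/(-124919) + (126/(-39))/18984 = -15617*(-1/124919) + (126*(-1/39))*(1/18984) = 15617/124919 - 42/13*1/18984 = 15617/124919 - 1/5876 = 91640573/734024044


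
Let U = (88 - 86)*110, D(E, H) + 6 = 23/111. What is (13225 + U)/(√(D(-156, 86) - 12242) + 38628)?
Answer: 57648234060/165626944129 - 94115*I*√3079695/165626944129 ≈ 0.34806 - 0.0009972*I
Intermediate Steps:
D(E, H) = -643/111 (D(E, H) = -6 + 23/111 = -643/111)
U = 220 (U = 2*110 = 220)
(13225 + U)/(√(D(-156, 86) - 12242) + 38628) = (13225 + 220)/(√(-643/111 - 12242) + 38628) = 13445/(√(-1359505/111) + 38628) = 13445/(7*I*√3079695/111 + 38628) = 13445/(38628 + 7*I*√3079695/111)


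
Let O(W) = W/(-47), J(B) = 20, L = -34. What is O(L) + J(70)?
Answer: 974/47 ≈ 20.723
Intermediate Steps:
O(W) = -W/47 (O(W) = W*(-1/47) = -W/47)
O(L) + J(70) = -1/47*(-34) + 20 = 34/47 + 20 = 974/47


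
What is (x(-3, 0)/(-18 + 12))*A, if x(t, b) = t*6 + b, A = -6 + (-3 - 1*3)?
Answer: -36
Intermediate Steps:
A = -12 (A = -6 + (-3 - 3) = -6 - 6 = -12)
x(t, b) = b + 6*t (x(t, b) = 6*t + b = b + 6*t)
(x(-3, 0)/(-18 + 12))*A = ((0 + 6*(-3))/(-18 + 12))*(-12) = ((0 - 18)/(-6))*(-12) = -1/6*(-18)*(-12) = 3*(-12) = -36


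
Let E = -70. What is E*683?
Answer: -47810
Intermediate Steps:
E*683 = -70*683 = -47810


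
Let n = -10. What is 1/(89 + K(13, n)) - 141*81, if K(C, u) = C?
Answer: -1164941/102 ≈ -11421.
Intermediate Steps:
1/(89 + K(13, n)) - 141*81 = 1/(89 + 13) - 141*81 = 1/102 - 11421 = -1164941/102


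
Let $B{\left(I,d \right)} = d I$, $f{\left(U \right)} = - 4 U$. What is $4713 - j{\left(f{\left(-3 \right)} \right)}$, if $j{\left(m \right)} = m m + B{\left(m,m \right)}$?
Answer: $4425$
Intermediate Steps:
$B{\left(I,d \right)} = I d$
$j{\left(m \right)} = 2 m^{2}$ ($j{\left(m \right)} = m m + m m = m^{2} + m^{2} = 2 m^{2}$)
$4713 - j{\left(f{\left(-3 \right)} \right)} = 4713 - 2 \left(\left(-4\right) \left(-3\right)\right)^{2} = 4713 - 2 \cdot 12^{2} = 4713 - 2 \cdot 144 = 4713 - 288 = 4425$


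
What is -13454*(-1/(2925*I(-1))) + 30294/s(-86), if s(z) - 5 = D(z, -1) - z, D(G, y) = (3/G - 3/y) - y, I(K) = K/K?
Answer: 7730334518/23888475 ≈ 323.60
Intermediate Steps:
I(K) = 1
D(G, y) = -y - 3/y + 3/G (D(G, y) = (-3/y + 3/G) - y = -y - 3/y + 3/G)
s(z) = 9 - z + 3/z (s(z) = 5 + ((-1*(-1) - 3/(-1) + 3/z) - z) = 5 + ((1 - 3*(-1) + 3/z) - z) = 5 + ((1 + 3 + 3/z) - z) = 5 + ((4 + 3/z) - z) = 5 + (4 - z + 3/z) = 9 - z + 3/z)
-13454*(-1/(2925*I(-1))) + 30294/s(-86) = -13454/(1*(-2925)) + 30294/(9 - 1*(-86) + 3/(-86)) = -13454/(-2925) + 30294/(9 + 86 + 3*(-1/86)) = -13454*(-1/2925) + 30294/(9 + 86 - 3/86) = 13454/2925 + 30294/(8167/86) = 13454/2925 + 30294*(86/8167) = 13454/2925 + 2605284/8167 = 7730334518/23888475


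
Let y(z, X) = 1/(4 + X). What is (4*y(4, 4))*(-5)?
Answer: -5/2 ≈ -2.5000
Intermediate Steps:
(4*y(4, 4))*(-5) = (4/(4 + 4))*(-5) = (4/8)*(-5) = (4*(1/8))*(-5) = (1/2)*(-5) = -5/2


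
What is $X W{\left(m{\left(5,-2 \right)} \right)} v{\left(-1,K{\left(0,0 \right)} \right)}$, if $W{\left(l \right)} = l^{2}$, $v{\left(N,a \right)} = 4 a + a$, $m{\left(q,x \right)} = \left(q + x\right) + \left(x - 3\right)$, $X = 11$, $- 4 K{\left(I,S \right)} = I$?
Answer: $0$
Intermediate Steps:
$K{\left(I,S \right)} = - \frac{I}{4}$
$m{\left(q,x \right)} = -3 + q + 2 x$ ($m{\left(q,x \right)} = \left(q + x\right) + \left(x - 3\right) = \left(q + x\right) + \left(-3 + x\right) = -3 + q + 2 x$)
$v{\left(N,a \right)} = 5 a$
$X W{\left(m{\left(5,-2 \right)} \right)} v{\left(-1,K{\left(0,0 \right)} \right)} = 11 \left(-3 + 5 + 2 \left(-2\right)\right)^{2} \cdot 5 \left(\left(- \frac{1}{4}\right) 0\right) = 11 \left(-3 + 5 - 4\right)^{2} \cdot 5 \cdot 0 = 11 \left(-2\right)^{2} \cdot 0 = 11 \cdot 4 \cdot 0 = 44 \cdot 0 = 0$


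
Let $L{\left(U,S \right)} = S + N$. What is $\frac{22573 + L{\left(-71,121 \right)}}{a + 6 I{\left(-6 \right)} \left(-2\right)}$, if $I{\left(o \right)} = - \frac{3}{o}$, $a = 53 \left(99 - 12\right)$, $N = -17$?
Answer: $\frac{7559}{1535} \approx 4.9244$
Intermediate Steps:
$a = 4611$ ($a = 53 \cdot 87 = 4611$)
$L{\left(U,S \right)} = -17 + S$ ($L{\left(U,S \right)} = S - 17 = -17 + S$)
$\frac{22573 + L{\left(-71,121 \right)}}{a + 6 I{\left(-6 \right)} \left(-2\right)} = \frac{22573 + \left(-17 + 121\right)}{4611 + 6 \left(- \frac{3}{-6}\right) \left(-2\right)} = \frac{22573 + 104}{4611 + 6 \left(\left(-3\right) \left(- \frac{1}{6}\right)\right) \left(-2\right)} = \frac{22677}{4611 + 6 \cdot \frac{1}{2} \left(-2\right)} = \frac{22677}{4611 + 3 \left(-2\right)} = \frac{22677}{4611 - 6} = \frac{22677}{4605} = 22677 \cdot \frac{1}{4605} = \frac{7559}{1535}$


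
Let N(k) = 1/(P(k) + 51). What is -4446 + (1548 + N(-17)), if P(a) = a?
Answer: -98531/34 ≈ -2898.0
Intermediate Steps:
N(k) = 1/(51 + k) (N(k) = 1/(k + 51) = 1/(51 + k))
-4446 + (1548 + N(-17)) = -4446 + (1548 + 1/(51 - 17)) = -4446 + (1548 + 1/34) = -4446 + 52633/34 = -98531/34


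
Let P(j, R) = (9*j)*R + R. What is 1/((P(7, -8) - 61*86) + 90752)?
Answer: 1/84994 ≈ 1.1766e-5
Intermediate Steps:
P(j, R) = R + 9*R*j (P(j, R) = 9*R*j + R = R + 9*R*j)
1/((P(7, -8) - 61*86) + 90752) = 1/((-8*(1 + 9*7) - 61*86) + 90752) = 1/((-8*(1 + 63) - 5246) + 90752) = 1/((-8*64 - 5246) + 90752) = 1/((-512 - 5246) + 90752) = 1/(-5758 + 90752) = 1/84994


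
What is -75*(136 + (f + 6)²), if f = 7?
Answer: -22875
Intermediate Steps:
-75*(136 + (f + 6)²) = -75*(136 + (7 + 6)²) = -75*(136 + 13²) = -75*(136 + 169) = -75*305 = -22875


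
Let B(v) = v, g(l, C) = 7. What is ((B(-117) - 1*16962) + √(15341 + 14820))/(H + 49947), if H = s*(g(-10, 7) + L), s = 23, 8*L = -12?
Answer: -34158/100147 + 2*√30161/100147 ≈ -0.33761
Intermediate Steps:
L = -3/2 (L = (⅛)*(-12) = -3/2 ≈ -1.5000)
H = 253/2 (H = 23*(7 - 3/2) = 23*(11/2) = 253/2 ≈ 126.50)
((B(-117) - 1*16962) + √(15341 + 14820))/(H + 49947) = ((-117 - 1*16962) + √(15341 + 14820))/(253/2 + 49947) = ((-117 - 16962) + √30161)/(100147/2) = (-17079 + √30161)*(2/100147) = -34158/100147 + 2*√30161/100147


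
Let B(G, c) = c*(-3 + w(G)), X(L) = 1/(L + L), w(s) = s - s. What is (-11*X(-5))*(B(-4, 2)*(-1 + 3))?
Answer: -66/5 ≈ -13.200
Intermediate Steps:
w(s) = 0
X(L) = 1/(2*L)
B(G, c) = -3*c (B(G, c) = c*(-3 + 0) = c*(-3) = -3*c)
(-11*X(-5))*(B(-4, 2)*(-1 + 3)) = (-11/(2*(-5)))*((-3*2)*(-1 + 3)) = (-11*(-1)/(2*5))*(-6*2) = -11*(-⅒)*(-12) = (11/10)*(-12) = -66/5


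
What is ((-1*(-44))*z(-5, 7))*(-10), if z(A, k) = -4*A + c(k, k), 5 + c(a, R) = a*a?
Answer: -28160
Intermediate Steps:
c(a, R) = -5 + a**2 (c(a, R) = -5 + a*a = -5 + a**2)
z(A, k) = -5 + k**2 - 4*A (z(A, k) = -4*A + (-5 + k**2) = -5 + k**2 - 4*A)
((-1*(-44))*z(-5, 7))*(-10) = ((-1*(-44))*(-5 + 7**2 - 4*(-5)))*(-10) = (44*(-5 + 49 + 20))*(-10) = (44*64)*(-10) = 2816*(-10) = -28160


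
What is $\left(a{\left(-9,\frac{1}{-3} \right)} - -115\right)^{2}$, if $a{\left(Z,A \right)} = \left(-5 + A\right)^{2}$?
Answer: $\frac{1666681}{81} \approx 20576.0$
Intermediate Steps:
$\left(a{\left(-9,\frac{1}{-3} \right)} - -115\right)^{2} = \left(\left(-5 + \frac{1}{-3}\right)^{2} - -115\right)^{2} = \left(\left(-5 - \frac{1}{3}\right)^{2} + 115\right)^{2} = \left(\left(- \frac{16}{3}\right)^{2} + 115\right)^{2} = \left(\frac{256}{9} + 115\right)^{2} = \left(\frac{1291}{9}\right)^{2} = \frac{1666681}{81}$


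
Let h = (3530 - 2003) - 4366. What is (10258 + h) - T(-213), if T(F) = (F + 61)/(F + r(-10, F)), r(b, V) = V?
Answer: 1580171/213 ≈ 7418.6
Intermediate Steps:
T(F) = (61 + F)/(2*F) (T(F) = (F + 61)/(F + F) = (61 + F)/((2*F)) = (61 + F)*(1/(2*F)) = (61 + F)/(2*F))
h = -2839 (h = 1527 - 4366 = -2839)
(10258 + h) - T(-213) = (10258 - 2839) - (61 - 213)/(2*(-213)) = 7419 - (-1)*(-152)/(2*213) = 7419 - 1*76/213 = 7419 - 76/213 = 1580171/213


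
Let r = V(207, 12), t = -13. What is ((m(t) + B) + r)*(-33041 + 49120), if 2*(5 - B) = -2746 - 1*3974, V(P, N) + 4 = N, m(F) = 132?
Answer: 56356895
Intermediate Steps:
V(P, N) = -4 + N
B = 3365 (B = 5 - (-2746 - 1*3974)/2 = 5 - (-2746 - 3974)/2 = 5 - 1/2*(-6720) = 5 + 3360 = 3365)
r = 8 (r = -4 + 12 = 8)
((m(t) + B) + r)*(-33041 + 49120) = ((132 + 3365) + 8)*(-33041 + 49120) = (3497 + 8)*16079 = 3505*16079 = 56356895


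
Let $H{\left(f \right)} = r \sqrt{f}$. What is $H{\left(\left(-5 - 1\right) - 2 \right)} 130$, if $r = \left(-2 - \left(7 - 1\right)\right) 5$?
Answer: $- 10400 i \sqrt{2} \approx - 14708.0 i$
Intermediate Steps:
$r = -40$ ($r = \left(-2 - 6\right) 5 = \left(-8\right) 5 = -40$)
$H{\left(f \right)} = - 40 \sqrt{f}$
$H{\left(\left(-5 - 1\right) - 2 \right)} 130 = - 40 \sqrt{\left(-5 - 1\right) - 2} \cdot 130 = - 40 \sqrt{-6 - 2} \cdot 130 = - 40 \sqrt{-8} \cdot 130 = - 40 \cdot 2 i \sqrt{2} \cdot 130 = - 80 i \sqrt{2} \cdot 130 = - 10400 i \sqrt{2}$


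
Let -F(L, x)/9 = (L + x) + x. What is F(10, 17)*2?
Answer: -792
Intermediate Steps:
F(L, x) = -18*x - 9*L (F(L, x) = -9*((L + x) + x) = -9*(L + 2*x) = -18*x - 9*L)
F(10, 17)*2 = (-18*17 - 9*10)*2 = (-306 - 90)*2 = -396*2 = -792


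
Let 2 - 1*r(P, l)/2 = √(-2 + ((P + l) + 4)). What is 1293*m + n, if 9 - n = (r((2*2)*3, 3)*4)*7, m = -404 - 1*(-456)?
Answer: 67133 + 56*√17 ≈ 67364.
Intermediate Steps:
m = 52 (m = -404 + 456 = 52)
r(P, l) = 4 - 2*√(2 + P + l) (r(P, l) = 4 - 2*√(-2 + ((P + l) + 4)) = 4 - 2*√(-2 + (4 + P + l)) = 4 - 2*√(2 + P + l))
n = -103 + 56*√17 (n = 9 - (4 - 2*√(2 + (2*2)*3 + 3))*4*7 = 9 - (4 - 2*√(2 + 4*3 + 3))*4*7 = 9 - (4 - 2*√(2 + 12 + 3))*4*7 = 9 - (4 - 2*√17)*4*7 = 9 - (16 - 8*√17)*7 = 9 - (112 - 56*√17) = 9 + (-112 + 56*√17) = -103 + 56*√17 ≈ 127.89)
1293*m + n = 1293*52 + (-103 + 56*√17) = 67236 + (-103 + 56*√17) = 67133 + 56*√17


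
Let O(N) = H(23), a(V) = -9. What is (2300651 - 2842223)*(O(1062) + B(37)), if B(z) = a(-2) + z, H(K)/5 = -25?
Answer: 52532484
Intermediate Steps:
H(K) = -125 (H(K) = 5*(-25) = -125)
O(N) = -125
B(z) = -9 + z
(2300651 - 2842223)*(O(1062) + B(37)) = (2300651 - 2842223)*(-125 + (-9 + 37)) = -541572*(-125 + 28) = -541572*(-97) = 52532484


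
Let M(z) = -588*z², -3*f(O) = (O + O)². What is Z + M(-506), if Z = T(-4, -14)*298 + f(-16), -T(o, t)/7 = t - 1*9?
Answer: -451504594/3 ≈ -1.5050e+8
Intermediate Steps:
T(o, t) = 63 - 7*t (T(o, t) = -7*(t - 1*9) = -7*(t - 9) = -7*(-9 + t) = 63 - 7*t)
f(O) = -4*O²/3 (f(O) = -(O + O)²/3 = -4*O²/3)
Z = 142910/3 (Z = (63 - 7*(-14))*298 - 4/3*(-16)² = (63 + 98)*298 - 4/3*256 = 161*298 - 1024/3 = 47978 - 1024/3 = 142910/3 ≈ 47637.)
Z + M(-506) = 142910/3 - 588*(-506)² = 142910/3 - 588*256036 = 142910/3 - 150549168 = -451504594/3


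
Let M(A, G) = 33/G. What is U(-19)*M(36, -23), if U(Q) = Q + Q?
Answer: 1254/23 ≈ 54.522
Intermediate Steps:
U(Q) = 2*Q
U(-19)*M(36, -23) = (2*(-19))*(33/(-23)) = -1254*(-1)/23 = -38*(-33/23) = 1254/23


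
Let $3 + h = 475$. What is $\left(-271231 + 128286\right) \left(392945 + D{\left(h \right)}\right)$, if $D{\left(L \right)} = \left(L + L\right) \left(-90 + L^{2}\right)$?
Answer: $-30106515698545$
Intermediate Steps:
$h = 472$ ($h = -3 + 475 = 472$)
$D{\left(L \right)} = 2 L \left(-90 + L^{2}\right)$
$\left(-271231 + 128286\right) \left(392945 + D{\left(h \right)}\right) = \left(-271231 + 128286\right) \left(392945 + 2 \cdot 472 \left(-90 + 472^{2}\right)\right) = - 142945 \left(392945 + 2 \cdot 472 \left(-90 + 222784\right)\right) = - 142945 \left(392945 + 2 \cdot 472 \cdot 222694\right) = - 142945 \left(392945 + 210223136\right) = \left(-142945\right) 210616081 = -30106515698545$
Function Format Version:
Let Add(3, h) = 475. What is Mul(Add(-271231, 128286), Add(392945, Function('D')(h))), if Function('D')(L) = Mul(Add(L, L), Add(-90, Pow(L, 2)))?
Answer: -30106515698545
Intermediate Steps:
h = 472 (h = Add(-3, 475) = 472)
Function('D')(L) = Mul(2, L, Add(-90, Pow(L, 2))) (Function('D')(L) = Mul(Mul(2, L), Add(-90, Pow(L, 2))) = Mul(2, L, Add(-90, Pow(L, 2))))
Mul(Add(-271231, 128286), Add(392945, Function('D')(h))) = Mul(Add(-271231, 128286), Add(392945, Mul(2, 472, Add(-90, Pow(472, 2))))) = Mul(-142945, Add(392945, Mul(2, 472, Add(-90, 222784)))) = Mul(-142945, Add(392945, Mul(2, 472, 222694))) = Mul(-142945, Add(392945, 210223136)) = Mul(-142945, 210616081) = -30106515698545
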